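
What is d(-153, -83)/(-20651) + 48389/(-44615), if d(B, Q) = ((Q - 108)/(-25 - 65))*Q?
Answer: -17845605983/16584198570 ≈ -1.0761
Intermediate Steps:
d(B, Q) = Q*(6/5 - Q/90) (d(B, Q) = ((-108 + Q)/(-90))*Q = ((-108 + Q)*(-1/90))*Q = (6/5 - Q/90)*Q = Q*(6/5 - Q/90))
d(-153, -83)/(-20651) + 48389/(-44615) = ((1/90)*(-83)*(108 - 1*(-83)))/(-20651) + 48389/(-44615) = ((1/90)*(-83)*(108 + 83))*(-1/20651) + 48389*(-1/44615) = ((1/90)*(-83)*191)*(-1/20651) - 48389/44615 = -15853/90*(-1/20651) - 48389/44615 = 15853/1858590 - 48389/44615 = -17845605983/16584198570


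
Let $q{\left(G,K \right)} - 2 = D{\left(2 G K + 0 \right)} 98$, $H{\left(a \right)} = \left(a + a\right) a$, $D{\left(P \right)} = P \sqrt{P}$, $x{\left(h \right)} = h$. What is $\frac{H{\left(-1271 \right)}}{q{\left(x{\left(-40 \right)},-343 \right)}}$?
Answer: $- \frac{1615441}{49607173328383999} + \frac{60817605826880 \sqrt{35}}{49607173328383999} \approx 0.007253$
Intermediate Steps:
$D{\left(P \right)} = P^{\frac{3}{2}}$
$H{\left(a \right)} = 2 a^{2}$ ($H{\left(a \right)} = 2 a a = 2 a^{2}$)
$q{\left(G,K \right)} = 2 + 196 \sqrt{2} \left(G K\right)^{\frac{3}{2}}$ ($q{\left(G,K \right)} = 2 + \left(2 G K + 0\right)^{\frac{3}{2}} \cdot 98 = 2 + \left(2 G K\right)^{\frac{3}{2}} \cdot 98 = 2 + 2 \sqrt{2} \left(G K\right)^{\frac{3}{2}} \cdot 98 = 2 + 196 \sqrt{2} \left(G K\right)^{\frac{3}{2}}$)
$\frac{H{\left(-1271 \right)}}{q{\left(x{\left(-40 \right)},-343 \right)}} = \frac{2 \left(-1271\right)^{2}}{2 + 196 \sqrt{2} \left(\left(-40\right) \left(-343\right)\right)^{\frac{3}{2}}} = \frac{2 \cdot 1615441}{2 + 196 \sqrt{2} \cdot 13720^{\frac{3}{2}}} = \frac{3230882}{2 + 196 \sqrt{2} \cdot 192080 \sqrt{70}} = \frac{3230882}{2 + 75295360 \sqrt{35}}$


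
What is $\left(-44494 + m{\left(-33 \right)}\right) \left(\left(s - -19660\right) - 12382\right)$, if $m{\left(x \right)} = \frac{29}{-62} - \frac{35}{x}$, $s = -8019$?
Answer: $\frac{22485277217}{682} \approx 3.297 \cdot 10^{7}$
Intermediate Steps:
$m{\left(x \right)} = - \frac{29}{62} - \frac{35}{x}$ ($m{\left(x \right)} = 29 \left(- \frac{1}{62}\right) - \frac{35}{x} = - \frac{29}{62} - \frac{35}{x}$)
$\left(-44494 + m{\left(-33 \right)}\right) \left(\left(s - -19660\right) - 12382\right) = \left(-44494 - \left(\frac{29}{62} + \frac{35}{-33}\right)\right) \left(\left(-8019 - -19660\right) - 12382\right) = \left(-44494 - - \frac{1213}{2046}\right) \left(\left(-8019 + 19660\right) - 12382\right) = \left(-44494 + \left(- \frac{29}{62} + \frac{35}{33}\right)\right) \left(11641 - 12382\right) = \left(-44494 + \frac{1213}{2046}\right) \left(-741\right) = \left(- \frac{91033511}{2046}\right) \left(-741\right) = \frac{22485277217}{682}$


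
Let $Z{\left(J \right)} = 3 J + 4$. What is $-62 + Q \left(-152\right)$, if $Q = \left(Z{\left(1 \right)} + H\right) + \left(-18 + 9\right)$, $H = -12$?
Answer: $2066$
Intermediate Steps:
$Z{\left(J \right)} = 4 + 3 J$
$Q = -14$ ($Q = \left(\left(4 + 3 \cdot 1\right) - 12\right) + \left(-18 + 9\right) = \left(\left(4 + 3\right) - 12\right) - 9 = \left(7 - 12\right) - 9 = -5 - 9 = -14$)
$-62 + Q \left(-152\right) = -62 - -2128 = -62 + 2128 = 2066$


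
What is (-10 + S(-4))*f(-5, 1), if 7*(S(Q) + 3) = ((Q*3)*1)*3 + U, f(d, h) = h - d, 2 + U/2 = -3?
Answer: -822/7 ≈ -117.43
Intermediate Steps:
U = -10 (U = -4 + 2*(-3) = -4 - 6 = -10)
S(Q) = -31/7 + 9*Q/7 (S(Q) = -3 + (((Q*3)*1)*3 - 10)/7 = -3 + (((3*Q)*1)*3 - 10)/7 = -3 + ((3*Q)*3 - 10)/7 = -3 + (9*Q - 10)/7 = -3 + (-10 + 9*Q)/7 = -3 + (-10/7 + 9*Q/7) = -31/7 + 9*Q/7)
(-10 + S(-4))*f(-5, 1) = (-10 + (-31/7 + (9/7)*(-4)))*(1 - 1*(-5)) = (-10 + (-31/7 - 36/7))*(1 + 5) = (-10 - 67/7)*6 = -137/7*6 = -822/7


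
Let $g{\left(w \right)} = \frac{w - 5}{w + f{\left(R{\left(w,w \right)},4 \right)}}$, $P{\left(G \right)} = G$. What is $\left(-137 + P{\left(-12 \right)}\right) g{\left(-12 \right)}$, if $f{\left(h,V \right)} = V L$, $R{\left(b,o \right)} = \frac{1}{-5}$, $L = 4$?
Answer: $\frac{2533}{4} \approx 633.25$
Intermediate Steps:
$R{\left(b,o \right)} = - \frac{1}{5}$
$f{\left(h,V \right)} = 4 V$ ($f{\left(h,V \right)} = V 4 = 4 V$)
$g{\left(w \right)} = \frac{-5 + w}{16 + w}$ ($g{\left(w \right)} = \frac{w - 5}{w + 4 \cdot 4} = \frac{-5 + w}{w + 16} = \frac{-5 + w}{16 + w}$)
$\left(-137 + P{\left(-12 \right)}\right) g{\left(-12 \right)} = \left(-137 - 12\right) \frac{-5 - 12}{16 - 12} = - 149 \cdot \frac{1}{4} \left(-17\right) = \left(-149\right) \left(- \frac{17}{4}\right) = \frac{2533}{4}$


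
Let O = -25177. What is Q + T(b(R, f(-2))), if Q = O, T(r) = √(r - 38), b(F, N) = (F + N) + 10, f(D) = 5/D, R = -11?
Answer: -25177 + I*√166/2 ≈ -25177.0 + 6.442*I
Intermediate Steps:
b(F, N) = 10 + F + N
T(r) = √(-38 + r)
Q = -25177
Q + T(b(R, f(-2))) = -25177 + √(-38 + (10 - 11 + 5/(-2))) = -25177 + √(-38 + (10 - 11 + 5*(-½))) = -25177 + √(-38 + (10 - 11 - 5/2)) = -25177 + √(-38 - 7/2) = -25177 + √(-83/2) = -25177 + I*√166/2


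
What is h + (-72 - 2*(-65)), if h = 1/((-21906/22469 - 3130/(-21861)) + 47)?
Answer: 1315791816575/22677596927 ≈ 58.022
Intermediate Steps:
h = 491194809/22677596927 (h = 1/((-21906*1/22469 - 3130*(-1/21861)) + 47) = 1/((-21906/22469 + 3130/21861) + 47) = 1/(-408559096/491194809 + 47) = 1/(22677596927/491194809) = 491194809/22677596927 ≈ 0.021660)
h + (-72 - 2*(-65)) = 491194809/22677596927 + (-72 - 2*(-65)) = 491194809/22677596927 + (-72 + 130) = 491194809/22677596927 + 58 = 1315791816575/22677596927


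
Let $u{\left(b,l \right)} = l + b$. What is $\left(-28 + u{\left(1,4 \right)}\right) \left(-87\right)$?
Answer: $2001$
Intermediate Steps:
$u{\left(b,l \right)} = b + l$
$\left(-28 + u{\left(1,4 \right)}\right) \left(-87\right) = \left(-28 + \left(1 + 4\right)\right) \left(-87\right) = \left(-28 + 5\right) \left(-87\right) = \left(-23\right) \left(-87\right) = 2001$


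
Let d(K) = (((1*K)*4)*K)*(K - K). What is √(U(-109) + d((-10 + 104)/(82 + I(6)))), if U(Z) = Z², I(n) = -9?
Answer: 109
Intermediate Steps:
d(K) = 0 (d(K) = ((K*4)*K)*0 = ((4*K)*K)*0 = (4*K²)*0 = 0)
√(U(-109) + d((-10 + 104)/(82 + I(6)))) = √((-109)² + 0) = √(11881 + 0) = √11881 = 109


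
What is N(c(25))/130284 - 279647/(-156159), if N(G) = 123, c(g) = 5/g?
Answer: 4050304145/2260557684 ≈ 1.7917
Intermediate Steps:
N(c(25))/130284 - 279647/(-156159) = 123/130284 - 279647/(-156159) = 123*(1/130284) - 279647*(-1/156159) = 41/43428 + 279647/156159 = 4050304145/2260557684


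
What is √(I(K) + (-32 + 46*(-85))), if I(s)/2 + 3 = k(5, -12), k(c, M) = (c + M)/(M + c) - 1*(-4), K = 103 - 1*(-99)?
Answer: I*√3938 ≈ 62.753*I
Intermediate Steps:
K = 202 (K = 103 + 99 = 202)
k(c, M) = 5 (k(c, M) = (M + c)/(M + c) + 4 = 1 + 4 = 5)
I(s) = 4 (I(s) = -6 + 2*5 = -6 + 10 = 4)
√(I(K) + (-32 + 46*(-85))) = √(4 + (-32 + 46*(-85))) = √(4 + (-32 - 3910)) = √(4 - 3942) = √(-3938) = I*√3938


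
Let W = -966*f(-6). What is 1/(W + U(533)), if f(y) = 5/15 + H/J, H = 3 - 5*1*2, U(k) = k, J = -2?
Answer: -1/3170 ≈ -0.00031546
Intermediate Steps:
H = -7 (H = 3 - 5*2 = 3 - 10 = -7)
f(y) = 23/6 (f(y) = 5/15 - 7/(-2) = 5*(1/15) - 7*(-1/2) = 1/3 + 7/2 = 23/6)
W = -3703 (W = -966*23/6 = -3703)
1/(W + U(533)) = 1/(-3703 + 533) = 1/(-3170) = -1/3170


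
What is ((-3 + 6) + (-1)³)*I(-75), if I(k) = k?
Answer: -150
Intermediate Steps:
((-3 + 6) + (-1)³)*I(-75) = ((-3 + 6) + (-1)³)*(-75) = (3 - 1)*(-75) = 2*(-75) = -150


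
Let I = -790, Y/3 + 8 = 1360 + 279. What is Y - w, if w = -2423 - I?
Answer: 6526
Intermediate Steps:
Y = 4893 (Y = -24 + 3*(1360 + 279) = -24 + 3*1639 = -24 + 4917 = 4893)
w = -1633 (w = -2423 - 1*(-790) = -2423 + 790 = -1633)
Y - w = 4893 - 1*(-1633) = 4893 + 1633 = 6526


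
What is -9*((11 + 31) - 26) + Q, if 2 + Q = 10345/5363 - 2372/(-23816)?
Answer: -4597195703/31931302 ≈ -143.97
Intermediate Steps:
Q = 911785/31931302 (Q = -2 + (10345/5363 - 2372/(-23816)) = -2 + (10345*(1/5363) - 2372*(-1/23816)) = -2 + (10345/5363 + 593/5954) = -2 + 64774389/31931302 = 911785/31931302 ≈ 0.028555)
-9*((11 + 31) - 26) + Q = -9*((11 + 31) - 26) + 911785/31931302 = -9*(42 - 26) + 911785/31931302 = -9*16 + 911785/31931302 = -144 + 911785/31931302 = -4597195703/31931302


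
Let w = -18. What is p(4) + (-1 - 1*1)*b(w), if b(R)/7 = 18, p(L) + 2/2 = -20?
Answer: -273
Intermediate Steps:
p(L) = -21 (p(L) = -1 - 20 = -21)
b(R) = 126 (b(R) = 7*18 = 126)
p(4) + (-1 - 1*1)*b(w) = -21 + (-1 - 1*1)*126 = -21 + (-1 - 1)*126 = -21 - 2*126 = -21 - 252 = -273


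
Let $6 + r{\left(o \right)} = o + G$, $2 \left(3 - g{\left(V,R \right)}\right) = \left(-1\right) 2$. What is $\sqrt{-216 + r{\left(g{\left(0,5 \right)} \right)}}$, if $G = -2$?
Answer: $2 i \sqrt{55} \approx 14.832 i$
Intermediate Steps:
$g{\left(V,R \right)} = 4$ ($g{\left(V,R \right)} = 3 - \frac{\left(-1\right) 2}{2} = 3 - -1 = 3 + 1 = 4$)
$r{\left(o \right)} = -8 + o$ ($r{\left(o \right)} = -6 + \left(o - 2\right) = -6 + \left(-2 + o\right) = -8 + o$)
$\sqrt{-216 + r{\left(g{\left(0,5 \right)} \right)}} = \sqrt{-216 + \left(-8 + 4\right)} = \sqrt{-216 - 4} = \sqrt{-220} = 2 i \sqrt{55}$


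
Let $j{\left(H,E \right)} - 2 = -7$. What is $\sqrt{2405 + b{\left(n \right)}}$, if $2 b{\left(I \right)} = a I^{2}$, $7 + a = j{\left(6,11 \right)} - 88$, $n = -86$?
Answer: $i \sqrt{367395} \approx 606.13 i$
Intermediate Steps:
$j{\left(H,E \right)} = -5$ ($j{\left(H,E \right)} = 2 - 7 = -5$)
$a = -100$ ($a = -7 - 93 = -100$)
$b{\left(I \right)} = - 50 I^{2}$ ($b{\left(I \right)} = \frac{\left(-100\right) I^{2}}{2} = - 50 I^{2}$)
$\sqrt{2405 + b{\left(n \right)}} = \sqrt{2405 - 50 \left(-86\right)^{2}} = \sqrt{2405 - 369800} = \sqrt{-367395} = i \sqrt{367395}$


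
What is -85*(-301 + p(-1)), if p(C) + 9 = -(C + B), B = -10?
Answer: 25415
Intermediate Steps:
p(C) = 1 - C (p(C) = -9 - (C - 10) = -9 - (-10 + C) = -9 + (10 - C) = 1 - C)
-85*(-301 + p(-1)) = -85*(-301 + (1 - 1*(-1))) = -85*(-301 + (1 + 1)) = -85*(-301 + 2) = -85*(-299) = 25415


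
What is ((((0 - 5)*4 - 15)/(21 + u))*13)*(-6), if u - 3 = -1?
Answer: 2730/23 ≈ 118.70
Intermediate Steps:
u = 2 (u = 3 - 1 = 2)
((((0 - 5)*4 - 15)/(21 + u))*13)*(-6) = ((((0 - 5)*4 - 15)/(21 + 2))*13)*(-6) = (((-5*4 - 15)/23)*13)*(-6) = (((-20 - 15)*(1/23))*13)*(-6) = (-35*1/23*13)*(-6) = -35/23*13*(-6) = -455/23*(-6) = 2730/23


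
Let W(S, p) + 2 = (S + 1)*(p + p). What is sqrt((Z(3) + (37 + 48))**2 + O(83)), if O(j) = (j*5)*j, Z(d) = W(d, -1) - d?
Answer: sqrt(39629) ≈ 199.07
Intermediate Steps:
W(S, p) = -2 + 2*p*(1 + S) (W(S, p) = -2 + (S + 1)*(p + p) = -2 + (1 + S)*(2*p) = -2 + 2*p*(1 + S))
Z(d) = -4 - 3*d (Z(d) = (-2 + 2*(-1) + 2*d*(-1)) - d = (-2 - 2 - 2*d) - d = (-4 - 2*d) - d = -4 - 3*d)
O(j) = 5*j**2 (O(j) = (5*j)*j = 5*j**2)
sqrt((Z(3) + (37 + 48))**2 + O(83)) = sqrt(((-4 - 3*3) + (37 + 48))**2 + 5*83**2) = sqrt(((-4 - 9) + 85)**2 + 5*6889) = sqrt((-13 + 85)**2 + 34445) = sqrt(72**2 + 34445) = sqrt(5184 + 34445) = sqrt(39629)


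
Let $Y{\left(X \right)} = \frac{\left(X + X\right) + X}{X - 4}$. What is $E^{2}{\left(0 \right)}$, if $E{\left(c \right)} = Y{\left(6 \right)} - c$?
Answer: $81$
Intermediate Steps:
$Y{\left(X \right)} = \frac{3 X}{-4 + X}$ ($Y{\left(X \right)} = \frac{2 X + X}{-4 + X} = \frac{3 X}{-4 + X}$)
$E{\left(c \right)} = 9 - c$ ($E{\left(c \right)} = 3 \cdot 6 \frac{1}{-4 + 6} - c = 3 \cdot 6 \cdot \frac{1}{2} - c = 9 - c$)
$E^{2}{\left(0 \right)} = \left(9 - 0\right)^{2} = \left(9 + 0\right)^{2} = 9^{2} = 81$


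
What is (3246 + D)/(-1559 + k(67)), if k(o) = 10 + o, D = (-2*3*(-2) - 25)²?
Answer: -3415/1482 ≈ -2.3043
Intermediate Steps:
D = 169 (D = (-6*(-2) - 25)² = (12 - 25)² = (-13)² = 169)
(3246 + D)/(-1559 + k(67)) = (3246 + 169)/(-1559 + (10 + 67)) = 3415/(-1559 + 77) = 3415/(-1482) = 3415*(-1/1482) = -3415/1482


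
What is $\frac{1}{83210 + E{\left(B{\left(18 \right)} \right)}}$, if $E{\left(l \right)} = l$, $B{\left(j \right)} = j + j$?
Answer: $\frac{1}{83246} \approx 1.2013 \cdot 10^{-5}$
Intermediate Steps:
$B{\left(j \right)} = 2 j$
$\frac{1}{83210 + E{\left(B{\left(18 \right)} \right)}} = \frac{1}{83210 + 2 \cdot 18} = \frac{1}{83210 + 36} = \frac{1}{83246}$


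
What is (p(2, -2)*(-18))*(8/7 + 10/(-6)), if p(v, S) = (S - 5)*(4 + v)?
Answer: -396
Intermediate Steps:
p(v, S) = (-5 + S)*(4 + v)
(p(2, -2)*(-18))*(8/7 + 10/(-6)) = ((-20 - 5*2 + 4*(-2) - 2*2)*(-18))*(8/7 + 10/(-6)) = ((-20 - 10 - 8 - 4)*(-18))*(8*(⅐) + 10*(-⅙)) = (-42*(-18))*(8/7 - 5/3) = 756*(-11/21) = -396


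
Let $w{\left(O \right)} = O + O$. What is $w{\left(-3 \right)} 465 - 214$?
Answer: $-3004$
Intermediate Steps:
$w{\left(O \right)} = 2 O$
$w{\left(-3 \right)} 465 - 214 = 2 \left(-3\right) 465 - 214 = \left(-6\right) 465 - 214 = -2790 - 214 = -3004$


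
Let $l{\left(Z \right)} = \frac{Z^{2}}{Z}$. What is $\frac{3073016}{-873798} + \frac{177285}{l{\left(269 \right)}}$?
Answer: $\frac{77042318563}{117525831} \approx 655.54$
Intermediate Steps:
$l{\left(Z \right)} = Z$
$\frac{3073016}{-873798} + \frac{177285}{l{\left(269 \right)}} = \frac{3073016}{-873798} + \frac{177285}{269} = 3073016 \left(- \frac{1}{873798}\right) + 177285 \cdot \frac{1}{269} = - \frac{1536508}{436899} + \frac{177285}{269} = \frac{77042318563}{117525831}$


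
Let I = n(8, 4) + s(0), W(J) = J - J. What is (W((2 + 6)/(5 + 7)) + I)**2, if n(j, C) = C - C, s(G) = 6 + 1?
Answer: 49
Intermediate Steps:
s(G) = 7
n(j, C) = 0
W(J) = 0
I = 7 (I = 0 + 7 = 7)
(W((2 + 6)/(5 + 7)) + I)**2 = (0 + 7)**2 = 7**2 = 49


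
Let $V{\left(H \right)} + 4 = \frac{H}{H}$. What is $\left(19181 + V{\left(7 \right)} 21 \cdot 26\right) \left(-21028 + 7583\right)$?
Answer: $-235865635$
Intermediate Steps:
$V{\left(H \right)} = -3$ ($V{\left(H \right)} = -4 + \frac{H}{H} = -4 + 1 = -3$)
$\left(19181 + V{\left(7 \right)} 21 \cdot 26\right) \left(-21028 + 7583\right) = \left(19181 + \left(-3\right) 21 \cdot 26\right) \left(-21028 + 7583\right) = \left(19181 - 1638\right) \left(-13445\right) = 17543 \left(-13445\right) = -235865635$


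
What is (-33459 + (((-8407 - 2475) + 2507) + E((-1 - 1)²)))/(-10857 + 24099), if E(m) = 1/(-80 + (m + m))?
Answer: -3012049/953424 ≈ -3.1592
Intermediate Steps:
E(m) = 1/(-80 + 2*m)
(-33459 + (((-8407 - 2475) + 2507) + E((-1 - 1)²)))/(-10857 + 24099) = (-33459 + (((-8407 - 2475) + 2507) + 1/(2*(-40 + (-1 - 1)²))))/(-10857 + 24099) = (-33459 + ((-10882 + 2507) + 1/(2*(-40 + (-2)²))))/13242 = (-33459 + (-8375 + 1/(2*(-40 + 4))))*(1/13242) = (-33459 + (-8375 + (½)/(-36)))*(1/13242) = (-33459 + (-8375 + (½)*(-1/36)))*(1/13242) = (-33459 + (-8375 - 1/72))*(1/13242) = (-33459 - 603001/72)*(1/13242) = -3012049/72*1/13242 = -3012049/953424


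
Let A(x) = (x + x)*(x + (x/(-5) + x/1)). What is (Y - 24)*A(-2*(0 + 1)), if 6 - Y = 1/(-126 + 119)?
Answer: -1800/7 ≈ -257.14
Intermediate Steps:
Y = 43/7 (Y = 6 - 1/(-126 + 119) = 6 - 1/(-7) = 6 - 1*(-1/7) = 6 + 1/7 = 43/7 ≈ 6.1429)
A(x) = 18*x**2/5 (A(x) = (2*x)*(x + (x*(-1/5) + x*1)) = (2*x)*(x + (-x/5 + x)) = (2*x)*(x + 4*x/5) = (2*x)*(9*x/5) = 18*x**2/5)
(Y - 24)*A(-2*(0 + 1)) = (43/7 - 24)*(18*(-2*(0 + 1))**2/5) = -450*(-2*1)**2/7 = -450*(-2)**2/7 = -450*4/7 = -125/7*72/5 = -1800/7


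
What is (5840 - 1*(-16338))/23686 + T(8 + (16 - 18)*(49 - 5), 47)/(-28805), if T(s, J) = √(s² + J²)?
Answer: 853/911 - √8609/28805 ≈ 0.93311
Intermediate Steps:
T(s, J) = √(J² + s²)
(5840 - 1*(-16338))/23686 + T(8 + (16 - 18)*(49 - 5), 47)/(-28805) = (5840 - 1*(-16338))/23686 + √(47² + (8 + (16 - 18)*(49 - 5))²)/(-28805) = (5840 + 16338)*(1/23686) + √(2209 + (8 - 2*44)²)*(-1/28805) = 22178*(1/23686) + √(2209 + (8 - 88)²)*(-1/28805) = 853/911 + √(2209 + (-80)²)*(-1/28805) = 853/911 + √(2209 + 6400)*(-1/28805) = 853/911 + √8609*(-1/28805) = 853/911 - √8609/28805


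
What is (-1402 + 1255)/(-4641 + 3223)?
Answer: 147/1418 ≈ 0.10367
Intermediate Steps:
(-1402 + 1255)/(-4641 + 3223) = -147/(-1418) = -147*(-1/1418) = 147/1418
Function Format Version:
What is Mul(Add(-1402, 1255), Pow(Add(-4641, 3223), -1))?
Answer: Rational(147, 1418) ≈ 0.10367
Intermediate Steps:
Mul(Add(-1402, 1255), Pow(Add(-4641, 3223), -1)) = Mul(-147, Pow(-1418, -1)) = Mul(-147, Rational(-1, 1418)) = Rational(147, 1418)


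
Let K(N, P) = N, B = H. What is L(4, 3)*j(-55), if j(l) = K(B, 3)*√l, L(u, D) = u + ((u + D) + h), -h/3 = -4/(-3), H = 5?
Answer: 35*I*√55 ≈ 259.57*I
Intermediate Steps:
B = 5
h = -4 (h = -(-12)/(-3) = -(-12)*(-1)/3 = -3*4/3 = -4)
L(u, D) = -4 + D + 2*u (L(u, D) = u + ((u + D) - 4) = u + ((D + u) - 4) = u + (-4 + D + u) = -4 + D + 2*u)
j(l) = 5*√l
L(4, 3)*j(-55) = (-4 + 3 + 2*4)*(5*√(-55)) = (-4 + 3 + 8)*(5*(I*√55)) = 7*(5*I*√55) = 35*I*√55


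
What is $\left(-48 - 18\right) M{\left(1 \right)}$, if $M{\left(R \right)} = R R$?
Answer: $-66$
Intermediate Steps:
$M{\left(R \right)} = R^{2}$
$\left(-48 - 18\right) M{\left(1 \right)} = \left(-48 - 18\right) 1^{2} = \left(-66\right) 1 = -66$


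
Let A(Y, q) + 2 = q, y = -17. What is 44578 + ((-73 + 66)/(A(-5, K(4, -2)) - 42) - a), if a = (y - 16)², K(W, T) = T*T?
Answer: 1739567/40 ≈ 43489.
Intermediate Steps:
K(W, T) = T²
A(Y, q) = -2 + q
a = 1089 (a = (-17 - 16)² = (-33)² = 1089)
44578 + ((-73 + 66)/(A(-5, K(4, -2)) - 42) - a) = 44578 + ((-73 + 66)/((-2 + (-2)²) - 42) - 1*1089) = 44578 + (-7/((-2 + 4) - 42) - 1089) = 44578 + (-7/(2 - 42) - 1089) = 44578 + (-7/(-40) - 1089) = 44578 + (-7*(-1/40) - 1089) = 44578 + (7/40 - 1089) = 44578 - 43553/40 = 1739567/40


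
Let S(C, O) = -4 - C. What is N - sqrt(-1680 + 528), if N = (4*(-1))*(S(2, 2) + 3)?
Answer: 12 - 24*I*sqrt(2) ≈ 12.0 - 33.941*I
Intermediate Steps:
N = 12 (N = (4*(-1))*((-4 - 1*2) + 3) = -4*((-4 - 2) + 3) = -4*(-6 + 3) = -4*(-3) = 12)
N - sqrt(-1680 + 528) = 12 - sqrt(-1680 + 528) = 12 - sqrt(-1152) = 12 - 24*I*sqrt(2)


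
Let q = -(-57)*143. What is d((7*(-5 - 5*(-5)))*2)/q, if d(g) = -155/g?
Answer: -31/456456 ≈ -6.7914e-5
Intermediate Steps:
q = 8151 (q = -57*(-143) = 8151)
d((7*(-5 - 5*(-5)))*2)/q = -155*1/(14*(-5 - 5*(-5)))/8151 = -155*1/(14*(-5 + 25))*(1/8151) = -155/((7*20)*2)*(1/8151) = -155/(140*2)*(1/8151) = -155/280*(1/8151) = -155*1/280*(1/8151) = -31/56*1/8151 = -31/456456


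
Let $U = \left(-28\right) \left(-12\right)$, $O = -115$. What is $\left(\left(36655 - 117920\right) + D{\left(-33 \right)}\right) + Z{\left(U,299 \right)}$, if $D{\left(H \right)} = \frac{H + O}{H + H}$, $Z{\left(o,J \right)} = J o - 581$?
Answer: $\frac{614468}{33} \approx 18620.0$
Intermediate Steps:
$U = 336$
$Z{\left(o,J \right)} = -581 + J o$
$D{\left(H \right)} = \frac{-115 + H}{2 H}$ ($D{\left(H \right)} = \frac{H - 115}{H + H} = \frac{-115 + H}{2 H}$)
$\left(\left(36655 - 117920\right) + D{\left(-33 \right)}\right) + Z{\left(U,299 \right)} = \left(\left(36655 - 117920\right) + \frac{-115 - 33}{2 \left(-33\right)}\right) + \left(-581 + 299 \cdot 336\right) = \left(-81265 + \frac{1}{2} \left(- \frac{1}{33}\right) \left(-148\right)\right) + \left(-581 + 100464\right) = \left(-81265 + \frac{74}{33}\right) + 99883 = - \frac{2681671}{33} + 99883 = \frac{614468}{33}$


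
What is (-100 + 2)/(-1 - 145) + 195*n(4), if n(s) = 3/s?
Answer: 42901/292 ≈ 146.92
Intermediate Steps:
(-100 + 2)/(-1 - 145) + 195*n(4) = (-100 + 2)/(-1 - 145) + 195*(3/4) = -98/(-146) + 195*(3*(¼)) = -98*(-1/146) + 195*(¾) = 49/73 + 585/4 = 42901/292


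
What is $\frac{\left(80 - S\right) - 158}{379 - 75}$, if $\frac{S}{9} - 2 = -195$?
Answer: $\frac{1659}{304} \approx 5.4572$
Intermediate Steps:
$S = -1737$ ($S = 18 + 9 \left(-195\right) = 18 - 1755 = -1737$)
$\frac{\left(80 - S\right) - 158}{379 - 75} = \frac{\left(80 - -1737\right) - 158}{379 - 75} = \frac{\left(80 + 1737\right) - 158}{304} = \left(1817 - 158\right) \frac{1}{304} = 1659 \cdot \frac{1}{304} = \frac{1659}{304}$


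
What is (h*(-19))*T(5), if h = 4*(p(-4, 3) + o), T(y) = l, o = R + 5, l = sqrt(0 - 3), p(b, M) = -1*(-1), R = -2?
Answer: -304*I*sqrt(3) ≈ -526.54*I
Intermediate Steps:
p(b, M) = 1
l = I*sqrt(3) (l = sqrt(-3) = I*sqrt(3) ≈ 1.732*I)
o = 3 (o = -2 + 5 = 3)
T(y) = I*sqrt(3)
h = 16 (h = 4*(1 + 3) = 4*4 = 16)
(h*(-19))*T(5) = (16*(-19))*(I*sqrt(3)) = -304*I*sqrt(3)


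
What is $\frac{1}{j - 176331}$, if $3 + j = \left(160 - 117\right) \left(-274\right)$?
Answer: $- \frac{1}{188116} \approx -5.3159 \cdot 10^{-6}$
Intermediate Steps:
$j = -11785$ ($j = -3 + \left(160 - 117\right) \left(-274\right) = -3 + 43 \left(-274\right) = -3 - 11782 = -11785$)
$\frac{1}{j - 176331} = \frac{1}{-11785 - 176331} = \frac{1}{-188116} = - \frac{1}{188116}$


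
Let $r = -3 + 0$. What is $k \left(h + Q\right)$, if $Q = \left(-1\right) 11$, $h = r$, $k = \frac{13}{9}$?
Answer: $- \frac{182}{9} \approx -20.222$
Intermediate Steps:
$k = \frac{13}{9}$ ($k = 13 \cdot \frac{1}{9} = \frac{13}{9} \approx 1.4444$)
$r = -3$
$h = -3$
$Q = -11$
$k \left(h + Q\right) = \frac{13 \left(-3 - 11\right)}{9} = \frac{13}{9} \left(-14\right) = - \frac{182}{9}$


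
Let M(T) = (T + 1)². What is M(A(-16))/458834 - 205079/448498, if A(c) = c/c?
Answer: -47047711947/102893065666 ≈ -0.45725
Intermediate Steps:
A(c) = 1
M(T) = (1 + T)²
M(A(-16))/458834 - 205079/448498 = (1 + 1)²/458834 - 205079/448498 = 2²*(1/458834) - 205079*1/448498 = 4*(1/458834) - 205079/448498 = 2/229417 - 205079/448498 = -47047711947/102893065666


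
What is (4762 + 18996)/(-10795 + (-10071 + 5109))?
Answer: -3394/2251 ≈ -1.5078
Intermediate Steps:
(4762 + 18996)/(-10795 + (-10071 + 5109)) = 23758/(-10795 - 4962) = 23758/(-15757) = 23758*(-1/15757) = -3394/2251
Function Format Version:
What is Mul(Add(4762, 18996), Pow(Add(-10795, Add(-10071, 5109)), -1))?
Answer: Rational(-3394, 2251) ≈ -1.5078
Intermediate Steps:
Mul(Add(4762, 18996), Pow(Add(-10795, Add(-10071, 5109)), -1)) = Mul(23758, Pow(Add(-10795, -4962), -1)) = Mul(23758, Pow(-15757, -1)) = Mul(23758, Rational(-1, 15757)) = Rational(-3394, 2251)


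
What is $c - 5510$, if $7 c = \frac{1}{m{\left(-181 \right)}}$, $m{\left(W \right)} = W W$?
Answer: $- \frac{1263591769}{229327} \approx -5510.0$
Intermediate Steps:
$m{\left(W \right)} = W^{2}$
$c = \frac{1}{229327}$ ($c = \frac{1}{7 \left(-181\right)^{2}} = \frac{1}{7 \cdot 32761} = \frac{1}{7} \cdot \frac{1}{32761} = \frac{1}{229327} \approx 4.3606 \cdot 10^{-6}$)
$c - 5510 = \frac{1}{229327} - 5510 = - \frac{1263591769}{229327}$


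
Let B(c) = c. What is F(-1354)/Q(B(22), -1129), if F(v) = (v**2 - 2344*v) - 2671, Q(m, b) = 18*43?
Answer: 5004421/774 ≈ 6465.7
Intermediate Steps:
Q(m, b) = 774
F(v) = -2671 + v**2 - 2344*v
F(-1354)/Q(B(22), -1129) = (-2671 + (-1354)**2 - 2344*(-1354))/774 = (-2671 + 1833316 + 3173776)*(1/774) = 5004421*(1/774) = 5004421/774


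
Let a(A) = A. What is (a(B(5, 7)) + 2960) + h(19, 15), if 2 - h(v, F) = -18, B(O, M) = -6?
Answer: 2974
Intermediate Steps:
h(v, F) = 20 (h(v, F) = 2 - 1*(-18) = 2 + 18 = 20)
(a(B(5, 7)) + 2960) + h(19, 15) = (-6 + 2960) + 20 = 2954 + 20 = 2974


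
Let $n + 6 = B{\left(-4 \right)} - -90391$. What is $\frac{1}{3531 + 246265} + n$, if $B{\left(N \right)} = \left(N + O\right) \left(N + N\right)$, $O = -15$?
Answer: $\frac{22615780453}{249796} \approx 90537.0$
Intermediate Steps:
$B{\left(N \right)} = 2 N \left(-15 + N\right)$ ($B{\left(N \right)} = \left(N - 15\right) \left(N + N\right) = \left(-15 + N\right) 2 N = 2 N \left(-15 + N\right)$)
$n = 90537$ ($n = -6 + \left(2 \left(-4\right) \left(-15 - 4\right) - -90391\right) = -6 + \left(2 \left(-4\right) \left(-19\right) + 90391\right) = -6 + \left(152 + 90391\right) = -6 + 90543 = 90537$)
$\frac{1}{3531 + 246265} + n = \frac{1}{3531 + 246265} + 90537 = \frac{1}{249796} + 90537 = \frac{22615780453}{249796}$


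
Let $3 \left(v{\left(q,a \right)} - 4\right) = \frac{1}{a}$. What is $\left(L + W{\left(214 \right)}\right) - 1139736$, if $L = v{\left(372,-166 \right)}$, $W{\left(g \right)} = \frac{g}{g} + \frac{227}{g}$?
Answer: $- \frac{30365824825}{26643} \approx -1.1397 \cdot 10^{6}$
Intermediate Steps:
$v{\left(q,a \right)} = 4 + \frac{1}{3 a}$
$W{\left(g \right)} = 1 + \frac{227}{g}$
$L = \frac{1991}{498}$ ($L = 4 + \frac{1}{3 \left(-166\right)} = 4 + \frac{1}{3} \left(- \frac{1}{166}\right) = 4 - \frac{1}{498} = \frac{1991}{498} \approx 3.998$)
$\left(L + W{\left(214 \right)}\right) - 1139736 = \left(\frac{1991}{498} + \frac{227 + 214}{214}\right) - 1139736 = \left(\frac{1991}{498} + \frac{1}{214} \cdot 441\right) - 1139736 = \left(\frac{1991}{498} + \frac{441}{214}\right) - 1139736 = \frac{161423}{26643} - 1139736 = - \frac{30365824825}{26643}$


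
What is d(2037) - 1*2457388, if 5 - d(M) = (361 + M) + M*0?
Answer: -2459781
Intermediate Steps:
d(M) = -356 - M (d(M) = 5 - ((361 + M) + M*0) = 5 - ((361 + M) + 0) = 5 - (361 + M) = 5 + (-361 - M) = -356 - M)
d(2037) - 1*2457388 = (-356 - 1*2037) - 1*2457388 = (-356 - 2037) - 2457388 = -2393 - 2457388 = -2459781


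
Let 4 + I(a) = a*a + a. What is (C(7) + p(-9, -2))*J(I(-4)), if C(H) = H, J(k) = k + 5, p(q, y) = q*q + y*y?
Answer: 1196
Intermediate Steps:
I(a) = -4 + a + a² (I(a) = -4 + (a*a + a) = -4 + (a² + a) = -4 + (a + a²) = -4 + a + a²)
p(q, y) = q² + y²
J(k) = 5 + k
(C(7) + p(-9, -2))*J(I(-4)) = (7 + ((-9)² + (-2)²))*(5 + (-4 - 4 + (-4)²)) = (7 + (81 + 4))*(5 + (-4 - 4 + 16)) = (7 + 85)*(5 + 8) = 92*13 = 1196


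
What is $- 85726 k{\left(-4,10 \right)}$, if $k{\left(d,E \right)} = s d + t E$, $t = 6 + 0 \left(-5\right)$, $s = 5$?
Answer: $-3429040$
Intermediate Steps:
$t = 6$ ($t = 6 + 0 = 6$)
$k{\left(d,E \right)} = 5 d + 6 E$
$- 85726 k{\left(-4,10 \right)} = - 85726 \left(5 \left(-4\right) + 6 \cdot 10\right) = - 85726 \left(-20 + 60\right) = \left(-85726\right) 40 = -3429040$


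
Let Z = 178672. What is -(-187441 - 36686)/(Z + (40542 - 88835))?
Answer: 224127/130379 ≈ 1.7190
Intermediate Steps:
-(-187441 - 36686)/(Z + (40542 - 88835)) = -(-187441 - 36686)/(178672 + (40542 - 88835)) = -(-224127)/(178672 - 48293) = -(-224127)/130379 = -1*(-224127/130379) = 224127/130379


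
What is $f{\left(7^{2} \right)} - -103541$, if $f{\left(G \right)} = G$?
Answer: $103590$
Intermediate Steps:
$f{\left(7^{2} \right)} - -103541 = 7^{2} - -103541 = 49 + 103541 = 103590$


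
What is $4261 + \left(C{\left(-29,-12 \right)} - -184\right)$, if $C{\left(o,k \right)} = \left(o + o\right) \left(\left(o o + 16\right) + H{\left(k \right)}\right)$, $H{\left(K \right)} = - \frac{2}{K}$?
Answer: $- \frac{135812}{3} \approx -45271.0$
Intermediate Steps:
$C{\left(o,k \right)} = 2 o \left(16 + o^{2} - \frac{2}{k}\right)$ ($C{\left(o,k \right)} = \left(o + o\right) \left(\left(o o + 16\right) - \frac{2}{k}\right) = 2 o \left(\left(o^{2} + 16\right) - \frac{2}{k}\right) = 2 o \left(\left(16 + o^{2}\right) - \frac{2}{k}\right) = 2 o \left(16 + o^{2} - \frac{2}{k}\right)$)
$4261 + \left(C{\left(-29,-12 \right)} - -184\right) = 4261 + \left(2 \left(-29\right) \frac{1}{-12} \left(-2 - 12 \left(16 + \left(-29\right)^{2}\right)\right) - -184\right) = 4261 + \left(2 \left(-29\right) \left(- \frac{1}{12}\right) \left(-2 - 12 \left(16 + 841\right)\right) + 184\right) = 4261 + \left(2 \left(-29\right) \left(- \frac{1}{12}\right) \left(-2 - 10284\right) + 184\right) = 4261 + \left(2 \left(-29\right) \left(- \frac{1}{12}\right) \left(-10286\right) + 184\right) = 4261 + \left(- \frac{149147}{3} + 184\right) = 4261 - \frac{148595}{3} = - \frac{135812}{3}$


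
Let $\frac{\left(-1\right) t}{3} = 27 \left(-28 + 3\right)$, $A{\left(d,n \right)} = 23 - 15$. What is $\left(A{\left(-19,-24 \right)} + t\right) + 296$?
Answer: $2329$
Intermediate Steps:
$A{\left(d,n \right)} = 8$
$t = 2025$ ($t = - 3 \cdot 27 \left(-28 + 3\right) = - 3 \cdot 27 \left(-25\right) = \left(-3\right) \left(-675\right) = 2025$)
$\left(A{\left(-19,-24 \right)} + t\right) + 296 = \left(8 + 2025\right) + 296 = 2033 + 296 = 2329$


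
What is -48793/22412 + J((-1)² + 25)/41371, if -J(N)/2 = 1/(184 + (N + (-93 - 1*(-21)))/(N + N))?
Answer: -9610628146907/4414431822372 ≈ -2.1771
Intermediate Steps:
J(N) = -2/(184 + (-72 + N)/(2*N)) (J(N) = -2/(184 + (N + (-93 - 1*(-21)))/(N + N)) = -2/(184 + (N + (-93 + 21))/((2*N))) = -2/(184 + (N - 72)*(1/(2*N))) = -2/(184 + (-72 + N)*(1/(2*N))) = -2/(184 + (-72 + N)/(2*N)))
-48793/22412 + J((-1)² + 25)/41371 = -48793/22412 - 4*((-1)² + 25)/(-72 + 369*((-1)² + 25))/41371 = -48793*1/22412 - 4*(1 + 25)/(-72 + 369*(1 + 25))*(1/41371) = -48793/22412 - 4*26/(-72 + 369*26)*(1/41371) = -48793/22412 - 4*26/(-72 + 9594)*(1/41371) = -48793/22412 - 4*26/9522*(1/41371) = -48793/22412 - 4*26*1/9522*(1/41371) = -48793/22412 - 52/4761*1/41371 = -48793/22412 - 52/196967331 = -9610628146907/4414431822372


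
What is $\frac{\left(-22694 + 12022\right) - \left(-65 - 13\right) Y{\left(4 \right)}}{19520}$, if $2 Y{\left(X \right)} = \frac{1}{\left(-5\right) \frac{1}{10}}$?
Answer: $- \frac{1075}{1952} \approx -0.55072$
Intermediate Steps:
$Y{\left(X \right)} = -1$ ($Y{\left(X \right)} = \frac{1}{2 \left(- \frac{5}{10}\right)} = \frac{1}{2 \left(\left(-5\right) \frac{1}{10}\right)} = \frac{1}{2 \left(- \frac{1}{2}\right)} = \frac{1}{2} \left(-2\right) = -1$)
$\frac{\left(-22694 + 12022\right) - \left(-65 - 13\right) Y{\left(4 \right)}}{19520} = \frac{\left(-22694 + 12022\right) - \left(-65 - 13\right) \left(-1\right)}{19520} = \left(-10672 - \left(-78\right) \left(-1\right)\right) \frac{1}{19520} = \left(-10672 - 78\right) \frac{1}{19520} = \left(-10750\right) \frac{1}{19520} = - \frac{1075}{1952}$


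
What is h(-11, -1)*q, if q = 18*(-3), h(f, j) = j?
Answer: 54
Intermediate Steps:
q = -54
h(-11, -1)*q = -1*(-54) = 54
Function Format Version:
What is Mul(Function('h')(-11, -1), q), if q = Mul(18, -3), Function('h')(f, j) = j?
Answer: 54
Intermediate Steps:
q = -54
Mul(Function('h')(-11, -1), q) = Mul(-1, -54) = 54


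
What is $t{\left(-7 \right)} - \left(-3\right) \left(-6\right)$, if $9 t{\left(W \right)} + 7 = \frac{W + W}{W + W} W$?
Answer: $- \frac{176}{9} \approx -19.556$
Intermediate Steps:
$t{\left(W \right)} = - \frac{7}{9} + \frac{W}{9}$ ($t{\left(W \right)} = - \frac{7}{9} + \frac{\frac{W + W}{W + W} W}{9} = - \frac{7}{9} + \frac{\frac{2 W}{2 W} W}{9} = - \frac{7}{9} + \frac{2 W \frac{1}{2 W} W}{9} = - \frac{7}{9} + \frac{1 W}{9} = - \frac{7}{9} + \frac{W}{9}$)
$t{\left(-7 \right)} - \left(-3\right) \left(-6\right) = \left(- \frac{7}{9} + \frac{1}{9} \left(-7\right)\right) - \left(-3\right) \left(-6\right) = \left(- \frac{7}{9} - \frac{7}{9}\right) - 18 = - \frac{14}{9} - 18 = - \frac{176}{9}$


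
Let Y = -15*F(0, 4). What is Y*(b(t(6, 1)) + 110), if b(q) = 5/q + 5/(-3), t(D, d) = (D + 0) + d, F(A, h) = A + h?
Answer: -45800/7 ≈ -6542.9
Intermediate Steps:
Y = -60 (Y = -15*(0 + 4) = -15*4 = -60)
t(D, d) = D + d
b(q) = -5/3 + 5/q (b(q) = 5/q + 5*(-1/3) = 5/q - 5/3 = -5/3 + 5/q)
Y*(b(t(6, 1)) + 110) = -60*((-5/3 + 5/(6 + 1)) + 110) = -60*((-5/3 + 5/7) + 110) = -60*(-20/21 + 110) = -60*2290/21 = -45800/7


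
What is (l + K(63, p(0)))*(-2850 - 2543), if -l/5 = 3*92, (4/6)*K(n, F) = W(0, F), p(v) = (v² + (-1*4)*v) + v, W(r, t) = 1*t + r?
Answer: 7442340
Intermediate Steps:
W(r, t) = r + t (W(r, t) = t + r = r + t)
p(v) = v² - 3*v (p(v) = (v² - 4*v) + v = v² - 3*v)
K(n, F) = 3*F/2 (K(n, F) = 3*(0 + F)/2 = 3*F/2)
l = -1380 (l = -15*92 = -5*276 = -1380)
(l + K(63, p(0)))*(-2850 - 2543) = (-1380 + 3*(0*(-3 + 0))/2)*(-2850 - 2543) = (-1380 + 3*(0*(-3))/2)*(-5393) = (-1380 + (3/2)*0)*(-5393) = (-1380 + 0)*(-5393) = -1380*(-5393) = 7442340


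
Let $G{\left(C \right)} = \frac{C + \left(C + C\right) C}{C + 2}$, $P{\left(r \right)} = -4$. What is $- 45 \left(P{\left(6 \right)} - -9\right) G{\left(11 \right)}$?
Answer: $- \frac{56925}{13} \approx -4378.8$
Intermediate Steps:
$G{\left(C \right)} = \frac{C + 2 C^{2}}{2 + C}$ ($G{\left(C \right)} = \frac{C + 2 C C}{2 + C} = \frac{C + 2 C^{2}}{2 + C}$)
$- 45 \left(P{\left(6 \right)} - -9\right) G{\left(11 \right)} = - 45 \left(-4 - -9\right) \frac{11 \left(1 + 2 \cdot 11\right)}{2 + 11} = - 45 \left(-4 + 9\right) \frac{11 \left(1 + 22\right)}{13} = \left(-45\right) 5 \cdot 11 \cdot \frac{1}{13} \cdot 23 = \left(-225\right) \frac{253}{13} = - \frac{56925}{13}$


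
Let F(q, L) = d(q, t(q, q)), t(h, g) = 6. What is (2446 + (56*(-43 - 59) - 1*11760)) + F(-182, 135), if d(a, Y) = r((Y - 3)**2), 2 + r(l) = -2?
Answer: -15030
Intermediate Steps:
r(l) = -4 (r(l) = -2 - 2 = -4)
d(a, Y) = -4
F(q, L) = -4
(2446 + (56*(-43 - 59) - 1*11760)) + F(-182, 135) = (2446 + (56*(-43 - 59) - 1*11760)) - 4 = (2446 + (56*(-102) - 11760)) - 4 = (2446 + (-5712 - 11760)) - 4 = (2446 - 17472) - 4 = -15026 - 4 = -15030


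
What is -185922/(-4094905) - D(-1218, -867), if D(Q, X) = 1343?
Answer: -5499271493/4094905 ≈ -1343.0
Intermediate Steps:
-185922/(-4094905) - D(-1218, -867) = -185922/(-4094905) - 1*1343 = -185922*(-1/4094905) - 1343 = 185922/4094905 - 1343 = -5499271493/4094905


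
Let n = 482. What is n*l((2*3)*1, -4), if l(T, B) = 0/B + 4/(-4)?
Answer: -482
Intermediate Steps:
l(T, B) = -1 (l(T, B) = 0 + 4*(-¼) = 0 - 1 = -1)
n*l((2*3)*1, -4) = 482*(-1) = -482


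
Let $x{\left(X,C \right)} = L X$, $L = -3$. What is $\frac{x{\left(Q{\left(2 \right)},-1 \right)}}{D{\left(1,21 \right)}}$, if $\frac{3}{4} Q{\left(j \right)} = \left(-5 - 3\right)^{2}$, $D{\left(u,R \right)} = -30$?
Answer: $\frac{128}{15} \approx 8.5333$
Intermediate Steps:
$Q{\left(j \right)} = \frac{256}{3}$ ($Q{\left(j \right)} = \frac{4 \left(-5 - 3\right)^{2}}{3} = \frac{4 \left(-8\right)^{2}}{3} = \frac{4}{3} \cdot 64 = \frac{256}{3}$)
$x{\left(X,C \right)} = - 3 X$
$\frac{x{\left(Q{\left(2 \right)},-1 \right)}}{D{\left(1,21 \right)}} = \frac{\left(-3\right) \frac{256}{3}}{-30} = \left(-256\right) \left(- \frac{1}{30}\right) = \frac{128}{15}$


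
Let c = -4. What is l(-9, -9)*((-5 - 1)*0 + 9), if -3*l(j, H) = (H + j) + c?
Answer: 66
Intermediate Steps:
l(j, H) = 4/3 - H/3 - j/3 (l(j, H) = -((H + j) - 4)/3 = -(-4 + H + j)/3 = 4/3 - H/3 - j/3)
l(-9, -9)*((-5 - 1)*0 + 9) = (4/3 - ⅓*(-9) - ⅓*(-9))*((-5 - 1)*0 + 9) = (4/3 + 3 + 3)*(-6*0 + 9) = 22*(0 + 9)/3 = (22/3)*9 = 66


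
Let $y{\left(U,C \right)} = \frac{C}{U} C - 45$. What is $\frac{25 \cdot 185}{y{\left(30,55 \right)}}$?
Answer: $\frac{5550}{67} \approx 82.836$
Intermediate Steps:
$y{\left(U,C \right)} = -45 + \frac{C^{2}}{U}$ ($y{\left(U,C \right)} = \frac{C^{2}}{U} - 45 = -45 + \frac{C^{2}}{U}$)
$\frac{25 \cdot 185}{y{\left(30,55 \right)}} = \frac{25 \cdot 185}{-45 + \frac{55^{2}}{30}} = \frac{4625}{-45 + 3025 \cdot \frac{1}{30}} = \frac{4625}{-45 + \frac{605}{6}} = \frac{4625}{\frac{335}{6}} = 4625 \cdot \frac{6}{335} = \frac{5550}{67}$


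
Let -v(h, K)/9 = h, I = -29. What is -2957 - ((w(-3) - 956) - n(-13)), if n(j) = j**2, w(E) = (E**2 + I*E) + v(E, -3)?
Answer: -1955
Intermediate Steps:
v(h, K) = -9*h
w(E) = E**2 - 38*E (w(E) = (E**2 - 29*E) - 9*E = E**2 - 38*E)
-2957 - ((w(-3) - 956) - n(-13)) = -2957 - ((-3*(-38 - 3) - 956) - 1*(-13)**2) = -2957 - ((-3*(-41) - 956) - 1*169) = -2957 - ((123 - 956) - 169) = -2957 - (-833 - 169) = -2957 - 1*(-1002) = -2957 + 1002 = -1955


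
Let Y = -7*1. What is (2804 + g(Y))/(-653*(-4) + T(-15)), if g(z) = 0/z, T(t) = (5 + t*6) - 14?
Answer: 2804/2513 ≈ 1.1158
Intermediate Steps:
T(t) = -9 + 6*t (T(t) = (5 + 6*t) - 14 = -9 + 6*t)
Y = -7
g(z) = 0
(2804 + g(Y))/(-653*(-4) + T(-15)) = (2804 + 0)/(-653*(-4) + (-9 + 6*(-15))) = 2804/(2612 + (-9 - 90)) = 2804/(2612 - 99) = 2804/2513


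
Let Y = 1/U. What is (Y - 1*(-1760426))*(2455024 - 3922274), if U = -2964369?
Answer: -7656920805235429250/2964369 ≈ -2.5830e+12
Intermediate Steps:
Y = -1/2964369 (Y = 1/(-2964369) = -1/2964369 ≈ -3.3734e-7)
(Y - 1*(-1760426))*(2455024 - 3922274) = (-1/2964369 - 1*(-1760426))*(2455024 - 3922274) = (-1/2964369 + 1760426)*(-1467250) = (5218552261193/2964369)*(-1467250) = -7656920805235429250/2964369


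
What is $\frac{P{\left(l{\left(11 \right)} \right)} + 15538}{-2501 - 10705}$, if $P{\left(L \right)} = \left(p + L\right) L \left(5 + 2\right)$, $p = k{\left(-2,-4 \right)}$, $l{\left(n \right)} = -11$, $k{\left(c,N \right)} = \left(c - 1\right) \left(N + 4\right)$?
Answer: $- \frac{16385}{13206} \approx -1.2407$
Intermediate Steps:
$k{\left(c,N \right)} = \left(-1 + c\right) \left(4 + N\right)$
$p = 0$ ($p = -4 - -4 + 4 \left(-2\right) - -8 = -4 + 4 - 8 + 8 = 0$)
$P{\left(L \right)} = 7 L^{2}$ ($P{\left(L \right)} = \left(0 + L\right) L \left(5 + 2\right) = L L 7 = L 7 L = 7 L^{2}$)
$\frac{P{\left(l{\left(11 \right)} \right)} + 15538}{-2501 - 10705} = \frac{7 \left(-11\right)^{2} + 15538}{-2501 - 10705} = \frac{7 \cdot 121 + 15538}{-13206} = \left(847 + 15538\right) \left(- \frac{1}{13206}\right) = 16385 \left(- \frac{1}{13206}\right) = - \frac{16385}{13206}$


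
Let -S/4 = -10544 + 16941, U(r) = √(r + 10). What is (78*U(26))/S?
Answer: -117/6397 ≈ -0.018290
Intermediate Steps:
U(r) = √(10 + r)
S = -25588 (S = -4*(-10544 + 16941) = -4*6397 = -25588)
(78*U(26))/S = (78*√(10 + 26))/(-25588) = (78*√36)*(-1/25588) = (78*6)*(-1/25588) = 468*(-1/25588) = -117/6397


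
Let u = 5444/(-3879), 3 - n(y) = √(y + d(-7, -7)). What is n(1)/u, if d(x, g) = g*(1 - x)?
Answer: -11637/5444 + 3879*I*√55/5444 ≈ -2.1376 + 5.2842*I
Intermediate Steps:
n(y) = 3 - √(-56 + y) (n(y) = 3 - √(y - 7*(1 - 1*(-7))) = 3 - √(y - 7*(1 + 7)) = 3 - √(y - 7*8) = 3 - √(y - 56) = 3 - √(-56 + y))
u = -5444/3879 (u = 5444*(-1/3879) = -5444/3879 ≈ -1.4035)
n(1)/u = (3 - √(-56 + 1))/(-5444/3879) = (3 - √(-55))*(-3879/5444) = (3 - I*√55)*(-3879/5444) = -11637/5444 + 3879*I*√55/5444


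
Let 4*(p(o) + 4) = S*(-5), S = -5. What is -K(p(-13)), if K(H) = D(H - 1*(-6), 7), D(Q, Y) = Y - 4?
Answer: -3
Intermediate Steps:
p(o) = 9/4 (p(o) = -4 + (-5*(-5))/4 = -4 + (¼)*25 = -4 + 25/4 = 9/4)
D(Q, Y) = -4 + Y
K(H) = 3 (K(H) = -4 + 7 = 3)
-K(p(-13)) = -1*3 = -3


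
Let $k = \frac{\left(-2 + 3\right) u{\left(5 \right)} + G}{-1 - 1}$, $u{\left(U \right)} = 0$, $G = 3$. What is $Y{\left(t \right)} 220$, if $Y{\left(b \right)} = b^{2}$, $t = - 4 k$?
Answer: $7920$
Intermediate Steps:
$k = - \frac{3}{2}$ ($k = \frac{\left(-2 + 3\right) 0 + 3}{-1 - 1} = \frac{1 \cdot 0 + 3}{-2} = \left(0 + 3\right) \left(- \frac{1}{2}\right) = 3 \left(- \frac{1}{2}\right) = - \frac{3}{2} \approx -1.5$)
$t = 6$ ($t = \left(-4\right) \left(- \frac{3}{2}\right) = 6$)
$Y{\left(t \right)} 220 = 6^{2} \cdot 220 = 36 \cdot 220 = 7920$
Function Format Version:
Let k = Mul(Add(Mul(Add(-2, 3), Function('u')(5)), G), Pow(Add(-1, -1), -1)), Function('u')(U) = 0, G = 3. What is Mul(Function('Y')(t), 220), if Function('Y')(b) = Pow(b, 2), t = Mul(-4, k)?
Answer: 7920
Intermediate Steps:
k = Rational(-3, 2) (k = Mul(Add(Mul(Add(-2, 3), 0), 3), Pow(Add(-1, -1), -1)) = Mul(Add(Mul(1, 0), 3), Pow(-2, -1)) = Mul(Add(0, 3), Rational(-1, 2)) = Mul(3, Rational(-1, 2)) = Rational(-3, 2) ≈ -1.5000)
t = 6 (t = Mul(-4, Rational(-3, 2)) = 6)
Mul(Function('Y')(t), 220) = Mul(Pow(6, 2), 220) = Mul(36, 220) = 7920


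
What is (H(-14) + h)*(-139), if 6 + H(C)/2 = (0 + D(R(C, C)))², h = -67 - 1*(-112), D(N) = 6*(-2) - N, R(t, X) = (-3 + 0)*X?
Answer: -815235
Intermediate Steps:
R(t, X) = -3*X
D(N) = -12 - N
h = 45 (h = -67 + 112 = 45)
H(C) = -12 + 2*(-12 + 3*C)² (H(C) = -12 + 2*(0 + (-12 - (-3)*C))² = -12 + 2*(0 + (-12 + 3*C))² = -12 + 2*(-12 + 3*C)²)
(H(-14) + h)*(-139) = ((-12 + 18*(-4 - 14)²) + 45)*(-139) = ((-12 + 18*(-18)²) + 45)*(-139) = ((-12 + 18*324) + 45)*(-139) = ((-12 + 5832) + 45)*(-139) = (5820 + 45)*(-139) = 5865*(-139) = -815235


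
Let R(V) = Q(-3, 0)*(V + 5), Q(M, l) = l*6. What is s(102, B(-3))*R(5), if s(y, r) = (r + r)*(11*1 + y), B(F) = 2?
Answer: 0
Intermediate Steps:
Q(M, l) = 6*l
s(y, r) = 2*r*(11 + y) (s(y, r) = (2*r)*(11 + y) = 2*r*(11 + y))
R(V) = 0 (R(V) = (6*0)*(V + 5) = 0*(5 + V) = 0)
s(102, B(-3))*R(5) = (2*2*(11 + 102))*0 = (2*2*113)*0 = 452*0 = 0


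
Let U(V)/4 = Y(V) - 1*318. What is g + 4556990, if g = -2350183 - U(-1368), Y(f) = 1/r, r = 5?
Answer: 11040391/5 ≈ 2.2081e+6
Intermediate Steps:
Y(f) = 1/5
U(V) = -6356/5 (U(V) = 4*(1/5 - 1*318) = 4*(1/5 - 318) = 4*(-1589/5) = -6356/5)
g = -11744559/5 (g = -2350183 - 1*(-6356/5) = -2350183 + 6356/5 = -11744559/5 ≈ -2.3489e+6)
g + 4556990 = -11744559/5 + 4556990 = 11040391/5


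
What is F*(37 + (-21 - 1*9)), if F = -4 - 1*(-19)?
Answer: 105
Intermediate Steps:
F = 15 (F = -4 + 19 = 15)
F*(37 + (-21 - 1*9)) = 15*(37 + (-21 - 1*9)) = 15*(37 + (-21 - 9)) = 15*(37 - 30) = 15*7 = 105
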